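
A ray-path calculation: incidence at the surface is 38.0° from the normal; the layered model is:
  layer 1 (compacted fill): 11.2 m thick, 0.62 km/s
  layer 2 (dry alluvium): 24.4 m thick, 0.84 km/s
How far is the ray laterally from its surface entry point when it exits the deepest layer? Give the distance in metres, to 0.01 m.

Ray parameter p = sin 38.0° / 0.62 km/s = 9.9300e-01 s/km.
Layer 1: θ = 38.00°; offset = 11.2·tan 38.00° = 8.7504 m.
Layer 2: sin θ = p·0.84 = 0.8341 → θ = 56.52°; offset = 24.4·tan 56.52° = 36.8987 m.
Total horizontal offset = 45.6491 m.

45.65 m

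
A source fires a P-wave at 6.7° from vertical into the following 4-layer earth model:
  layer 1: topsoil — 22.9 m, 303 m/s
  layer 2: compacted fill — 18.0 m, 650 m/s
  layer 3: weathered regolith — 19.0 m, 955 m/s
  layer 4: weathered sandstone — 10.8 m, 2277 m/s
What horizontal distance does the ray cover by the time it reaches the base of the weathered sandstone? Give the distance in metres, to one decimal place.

Apply Snell's law at each interface; in layer i the horizontal offset is hᵢ·tan θᵢ.
Layer 1: θ = 6.70°; offset = 22.9·tan 6.70° = 2.690 m.
Layer 2: sin θ = 650·sin 6.7°/303 = 0.2503, θ = 14.49°; offset = 18.0·tan 14.49° = 4.653 m.
Layer 3: sin θ = 955·sin 6.7°/303 = 0.3677, θ = 21.58°; offset = 19.0·tan 21.58° = 7.513 m.
Layer 4: sin θ = 2277·sin 6.7°/303 = 0.8768, θ = 61.25°; offset = 10.8·tan 61.25° = 19.689 m.
Total horizontal offset = 34.546 m.

34.5 m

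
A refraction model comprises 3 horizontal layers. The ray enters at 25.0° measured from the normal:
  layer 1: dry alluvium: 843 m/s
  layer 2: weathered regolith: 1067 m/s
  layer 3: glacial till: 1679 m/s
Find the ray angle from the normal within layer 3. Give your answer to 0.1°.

57.3°

Snell's law across each interface conserves sin θ / V, so sin θ_3 = V_3·sin θ₁/V₁.
sin θ_3 = 1679 × sin 25.0° / 843 = 0.8417.
θ_3 = 57.32° from the vertical.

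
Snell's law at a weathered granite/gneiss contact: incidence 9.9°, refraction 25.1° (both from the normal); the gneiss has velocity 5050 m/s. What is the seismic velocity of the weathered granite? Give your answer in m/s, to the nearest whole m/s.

sin 9.9° = 0.1719; sin 25.1° = 0.4242.
V₁ = V₂·(sin θ₁/sin θ₂) = 5050·(0.1719/0.4242) = 2046.78 m/s.

2047 m/s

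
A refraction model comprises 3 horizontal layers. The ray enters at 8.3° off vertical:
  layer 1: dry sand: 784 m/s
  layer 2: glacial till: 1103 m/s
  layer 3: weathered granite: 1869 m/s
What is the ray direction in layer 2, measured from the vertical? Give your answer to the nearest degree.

Ray parameter p = sin 8.3° / 784 = 1.8413e-04 s/m.
sin θ_2 = p·V_2 = 1.8413e-04 × 1103 = 0.2031.
θ_2 = arcsin 0.2031 = 11.72°.

12°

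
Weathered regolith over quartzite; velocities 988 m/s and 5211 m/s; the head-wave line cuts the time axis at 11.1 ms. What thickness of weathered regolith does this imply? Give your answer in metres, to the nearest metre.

6 m

θ_c = arcsin(988/5211) = 10.93°; cos θ_c = 0.9819.
tᵢ = 2h cos θ_c/V₁ ⇒ h = tᵢ·V₁/(2 cos θ_c) = 0.0111·988/(2·0.9819) = 5.58 m.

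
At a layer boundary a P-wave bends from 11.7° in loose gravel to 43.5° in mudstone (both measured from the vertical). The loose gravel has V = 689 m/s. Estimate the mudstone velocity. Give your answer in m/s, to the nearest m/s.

sin 11.7° = 0.2028; sin 43.5° = 0.6884.
V₂ = V₁·(sin θ₂/sin θ₁) = 689·(0.6884/0.2028) = 2338.79 m/s.

2339 m/s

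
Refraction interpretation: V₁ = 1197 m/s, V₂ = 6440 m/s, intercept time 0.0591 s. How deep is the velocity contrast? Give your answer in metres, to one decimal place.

θ_c = arcsin(1197/6440) = 10.71°; cos θ_c = 0.9826.
tᵢ = 2h cos θ_c/V₁ ⇒ h = tᵢ·V₁/(2 cos θ_c) = 0.0591·1197/(2·0.9826) = 36.00 m.

36.0 m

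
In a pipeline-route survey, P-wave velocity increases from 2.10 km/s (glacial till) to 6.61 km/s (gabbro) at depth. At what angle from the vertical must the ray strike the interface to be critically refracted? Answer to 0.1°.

Critical incidence: sin θ_c = V₁/V₂ = 2.10/6.61 = 0.3177.
θ_c = arcsin 0.3177 = 18.52°.

18.5°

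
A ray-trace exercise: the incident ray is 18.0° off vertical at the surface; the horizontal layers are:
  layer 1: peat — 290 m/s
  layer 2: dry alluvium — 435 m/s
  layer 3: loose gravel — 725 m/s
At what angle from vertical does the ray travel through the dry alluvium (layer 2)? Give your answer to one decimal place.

Ray parameter p = sin 18.0° / 290 = 1.0656e-03 s/m.
sin θ_2 = p·V_2 = 1.0656e-03 × 435 = 0.4635.
θ_2 = 27.61° from the vertical.

27.6°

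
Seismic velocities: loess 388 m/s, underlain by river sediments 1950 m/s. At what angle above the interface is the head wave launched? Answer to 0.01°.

78.52°

Critical incidence: sin θ_c = V₁/V₂ = 388/1950 = 0.1990.
θ_c = arcsin 0.1990 = 11.48°.
Measured from the interface: 90° − 11.48° = 78.52°.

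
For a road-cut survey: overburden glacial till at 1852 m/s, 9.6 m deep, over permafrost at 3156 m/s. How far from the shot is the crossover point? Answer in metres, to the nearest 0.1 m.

37.6 m

θ_c = arcsin(1852/3156) = 35.93°, so cos θ_c = 0.8097 and tᵢ = 2h cos θ_c/V₁ = 0.0084 s.
At crossover x/V₁ = x/V₂ + tᵢ ⇒ x = tᵢ/(1/V₁ − 1/V₂) = 0.00839/(5.3996e-04 − 3.1686e-04) = 37.63 m.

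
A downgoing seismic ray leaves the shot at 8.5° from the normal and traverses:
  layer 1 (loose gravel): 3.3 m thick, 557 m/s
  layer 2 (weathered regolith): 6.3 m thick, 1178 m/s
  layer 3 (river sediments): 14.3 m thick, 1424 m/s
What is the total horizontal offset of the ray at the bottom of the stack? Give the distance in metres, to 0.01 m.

8.40 m

p = sin θ₁/V₁ = sin 8.5°/557 = 2.6537e-04 s/m is conserved through the stack.
Layer 1: θ = 8.50°; offset = 3.3·tan 8.50° = 0.4932 m.
Layer 2: sin θ = p·1178 = 0.3126 → θ = 18.22°; offset = 6.3·tan 18.22° = 2.0733 m.
Layer 3: sin θ = p·1424 = 0.3779 → θ = 22.20°; offset = 14.3·tan 22.20° = 5.8365 m.
Total horizontal offset = 8.4030 m.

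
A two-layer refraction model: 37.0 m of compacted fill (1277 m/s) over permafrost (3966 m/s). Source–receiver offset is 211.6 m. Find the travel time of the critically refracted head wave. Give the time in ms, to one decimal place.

108.2 ms

θ_c = arcsin(V₁/V₂) = arcsin(1277/3966) = 18.78°, cos θ_c = 0.9467.
Intercept time tᵢ = 2h cos θ_c / V₁ = 2·37.0·0.9467/1277 = 0.05486 s.
t = x/V₂ + tᵢ = 211.6/3966 + 0.05486 = 0.10822 s.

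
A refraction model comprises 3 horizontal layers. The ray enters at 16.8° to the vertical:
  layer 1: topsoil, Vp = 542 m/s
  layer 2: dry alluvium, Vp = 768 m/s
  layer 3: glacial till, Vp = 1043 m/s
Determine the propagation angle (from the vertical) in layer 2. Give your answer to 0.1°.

Snell's law across each interface conserves sin θ / V, so sin θ_2 = V_2·sin θ₁/V₁.
sin θ_2 = 768 × sin 16.8° / 542 = 0.4096.
θ_2 = 24.18° from the vertical.

24.2°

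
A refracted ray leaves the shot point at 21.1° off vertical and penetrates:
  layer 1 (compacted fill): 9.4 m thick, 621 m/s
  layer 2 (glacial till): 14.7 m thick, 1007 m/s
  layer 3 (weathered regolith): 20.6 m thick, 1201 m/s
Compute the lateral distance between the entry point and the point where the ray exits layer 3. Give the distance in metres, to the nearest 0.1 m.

34.2 m

Apply Snell's law at each interface; in layer i the horizontal offset is hᵢ·tan θᵢ.
Layer 1: θ = 21.10°; offset = 9.4·tan 21.10° = 3.627 m.
Layer 2: sin θ = 1007·sin 21.1°/621 = 0.5838, θ = 35.72°; offset = 14.7·tan 35.72° = 10.569 m.
Layer 3: sin θ = 1201·sin 21.1°/621 = 0.6962, θ = 44.12°; offset = 20.6·tan 44.12° = 19.980 m.
Summing the layer offsets gives 34.176 m.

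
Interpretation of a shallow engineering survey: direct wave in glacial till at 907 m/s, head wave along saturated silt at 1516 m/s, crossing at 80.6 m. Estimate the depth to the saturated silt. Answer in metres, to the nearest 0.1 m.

h = (x_cross/2)·√((V₂−V₁)/(V₂+V₁)).
(V₂−V₁)/(V₂+V₁) = (1516−907)/(1516+907) = 0.2513; √ = 0.5013.
h = (80.6/2)·0.5013 = 20.20 m.

20.2 m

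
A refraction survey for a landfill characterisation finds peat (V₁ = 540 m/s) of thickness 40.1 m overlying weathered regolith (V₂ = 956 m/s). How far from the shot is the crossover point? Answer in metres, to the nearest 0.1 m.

152.1 m

θ_c = arcsin(540/956) = 34.39°, so cos θ_c = 0.8252 and tᵢ = 2h cos θ_c/V₁ = 0.1226 s.
At crossover x/V₁ = x/V₂ + tᵢ ⇒ x = tᵢ/(1/V₁ − 1/V₂) = 0.12256/(1.8519e-03 − 1.0460e-03) = 152.09 m.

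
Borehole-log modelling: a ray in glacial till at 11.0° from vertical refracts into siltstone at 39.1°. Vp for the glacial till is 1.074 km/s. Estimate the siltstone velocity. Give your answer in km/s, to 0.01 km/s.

3.55 km/s

sin 11.0° = 0.1908; sin 39.1° = 0.6307.
V₂ = V₁·(sin θ₂/sin θ₁) = 1.074·(0.6307/0.1908) = 3.55 km/s.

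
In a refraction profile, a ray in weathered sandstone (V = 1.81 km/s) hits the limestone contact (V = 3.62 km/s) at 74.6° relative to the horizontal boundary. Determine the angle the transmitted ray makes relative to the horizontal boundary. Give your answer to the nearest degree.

Angle from the normal: 90° − 74.6° = 15.4°.
sin θ₁/V₁ = sin θ₂/V₂ ⇒ sin θ₂ = 3.62·sin 15.4°/1.81 = 3.62·0.2656/1.81 = 0.5311.
θ₂ = arcsin 0.5311 = 32.08° from the normal.
From the interface: 90° − 32.08° = 57.92°.

58°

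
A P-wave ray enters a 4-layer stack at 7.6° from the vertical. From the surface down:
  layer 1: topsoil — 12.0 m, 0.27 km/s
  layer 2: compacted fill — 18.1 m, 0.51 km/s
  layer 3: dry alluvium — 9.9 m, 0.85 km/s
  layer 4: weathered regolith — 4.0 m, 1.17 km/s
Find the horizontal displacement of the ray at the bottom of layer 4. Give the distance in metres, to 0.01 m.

p = sin θ₁/V₁ = sin 7.6°/0.27 = 4.8984e-01 s/km is conserved through the stack.
Layer 1: θ = 7.60°; offset = 12.0·tan 7.60° = 1.6011 m.
Layer 2: sin θ = p·0.51 = 0.2498 → θ = 14.47°; offset = 18.1·tan 14.47° = 4.6698 m.
Layer 3: sin θ = p·0.85 = 0.4164 → θ = 24.61°; offset = 9.9·tan 24.61° = 4.5337 m.
Layer 4: sin θ = p·1.17 = 0.5731 → θ = 34.97°; offset = 4.0·tan 34.97° = 2.7974 m.
Total horizontal offset = 13.6020 m.

13.60 m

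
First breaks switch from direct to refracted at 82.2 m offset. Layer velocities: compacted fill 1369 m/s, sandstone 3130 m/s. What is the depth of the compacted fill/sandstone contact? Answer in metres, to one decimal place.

h = (x_cross/2)·√((V₂−V₁)/(V₂+V₁)).
(V₂−V₁)/(V₂+V₁) = (3130−1369)/(3130+1369) = 0.3914; √ = 0.6256.
h = (82.2/2)·0.6256 = 25.71 m.

25.7 m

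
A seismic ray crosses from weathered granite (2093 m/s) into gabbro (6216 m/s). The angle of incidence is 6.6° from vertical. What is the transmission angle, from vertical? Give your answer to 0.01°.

Snell's law: sin θ₂ = (V₂/V₁)·sin θ₁ = (6216/2093)·sin 6.6° = 0.3414.
θ₂ = arcsin 0.3414 = 19.96° from the normal.

19.96°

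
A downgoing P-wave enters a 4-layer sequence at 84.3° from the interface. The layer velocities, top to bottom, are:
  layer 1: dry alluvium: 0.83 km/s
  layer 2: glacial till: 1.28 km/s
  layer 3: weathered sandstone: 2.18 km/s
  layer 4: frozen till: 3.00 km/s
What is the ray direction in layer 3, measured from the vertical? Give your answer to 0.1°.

15.1°

From the normal: θ₁ = 90° − 84.3° = 5.7°.
Snell's law across each interface conserves sin θ / V, so sin θ_3 = V_3·sin θ₁/V₁.
sin θ_3 = 2.18 × sin 5.7° / 0.83 = 0.2609.
θ_3 = 15.12° from the vertical.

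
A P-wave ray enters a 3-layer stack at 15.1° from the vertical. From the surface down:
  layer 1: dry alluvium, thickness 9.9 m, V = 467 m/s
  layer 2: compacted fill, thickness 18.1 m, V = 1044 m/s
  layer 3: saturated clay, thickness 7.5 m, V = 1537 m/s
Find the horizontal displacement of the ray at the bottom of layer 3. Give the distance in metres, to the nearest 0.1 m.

28.1 m

Apply Snell's law at each interface; in layer i the horizontal offset is hᵢ·tan θᵢ.
Layer 1: θ = 15.10°; offset = 9.9·tan 15.10° = 2.671 m.
Layer 2: sin θ = 1044·sin 15.1°/467 = 0.5824, θ = 35.62°; offset = 18.1·tan 35.62° = 12.967 m.
Layer 3: sin θ = 1537·sin 15.1°/467 = 0.8574, θ = 59.02°; offset = 7.5·tan 59.02° = 12.494 m.
Summing the layer offsets gives 28.132 m.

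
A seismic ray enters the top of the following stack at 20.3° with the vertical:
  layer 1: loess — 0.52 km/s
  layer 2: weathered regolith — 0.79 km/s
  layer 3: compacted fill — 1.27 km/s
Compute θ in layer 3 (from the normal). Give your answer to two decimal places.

57.92°

Snell's law across each interface conserves sin θ / V, so sin θ_3 = V_3·sin θ₁/V₁.
sin θ_3 = 1.27 × sin 20.3° / 0.52 = 0.8473.
θ_3 = 57.92° from the vertical.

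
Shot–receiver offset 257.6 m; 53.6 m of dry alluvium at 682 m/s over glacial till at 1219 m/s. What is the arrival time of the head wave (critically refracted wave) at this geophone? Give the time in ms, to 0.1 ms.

341.6 ms

t = x/V₂ + 2h·√(V₂²−V₁²)/(V₁V₂).
√(V₂²−V₁²) = √(1219²−682²) = 1010.4 m/s; delay term = 2·53.6·1010.4/(682·1219) = 0.13028 s.
t = 257.6/1219 + 0.13028 = 0.34160 s.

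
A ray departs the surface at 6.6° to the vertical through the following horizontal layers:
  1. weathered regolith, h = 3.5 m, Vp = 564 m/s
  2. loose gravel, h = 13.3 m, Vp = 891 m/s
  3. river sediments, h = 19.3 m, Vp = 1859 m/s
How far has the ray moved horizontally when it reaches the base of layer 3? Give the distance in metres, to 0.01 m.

Ray parameter p = sin 6.6° / 564 m/s = 2.0379e-04 s/m.
Layer 1: θ = 6.60°; offset = 3.5·tan 6.60° = 0.4050 m.
Layer 2: sin θ = p·891 = 0.1816 → θ = 10.46°; offset = 13.3·tan 10.46° = 2.4558 m.
Layer 3: sin θ = p·1859 = 0.3788 → θ = 22.26°; offset = 19.3·tan 22.26° = 7.9006 m.
Σ offsets = 10.7614 m.

10.76 m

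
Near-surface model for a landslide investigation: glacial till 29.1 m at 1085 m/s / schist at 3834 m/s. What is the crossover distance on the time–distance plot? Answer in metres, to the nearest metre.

θ_c = arcsin(1085/3834) = 16.44°, so cos θ_c = 0.9591 and tᵢ = 2h cos θ_c/V₁ = 0.0514 s.
At crossover x/V₁ = x/V₂ + tᵢ ⇒ x = tᵢ/(1/V₁ − 1/V₂) = 0.05145/(9.2166e-04 − 2.6082e-04) = 77.85 m.

78 m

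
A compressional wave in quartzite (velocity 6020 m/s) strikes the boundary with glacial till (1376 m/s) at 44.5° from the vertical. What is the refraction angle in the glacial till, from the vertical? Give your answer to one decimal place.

sin θ₁/V₁ = sin θ₂/V₂ ⇒ sin θ₂ = 1376·sin 44.5°/6020 = 1376·0.7009/6020 = 0.1602.
θ₂ = arcsin 0.1602 = 9.22° from the normal.

9.2°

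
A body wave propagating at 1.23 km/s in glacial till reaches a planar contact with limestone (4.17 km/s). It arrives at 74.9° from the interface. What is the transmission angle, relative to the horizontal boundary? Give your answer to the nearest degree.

Angle from the normal: 90° − 74.9° = 15.1°.
Snell's law: sin θ₂ = (V₂/V₁)·sin θ₁ = (4.17/1.23)·sin 15.1° = 0.8832.
θ₂ = arcsin 0.8832 = 62.03° from the normal.
From the interface: 90° − 62.03° = 27.97°.

28°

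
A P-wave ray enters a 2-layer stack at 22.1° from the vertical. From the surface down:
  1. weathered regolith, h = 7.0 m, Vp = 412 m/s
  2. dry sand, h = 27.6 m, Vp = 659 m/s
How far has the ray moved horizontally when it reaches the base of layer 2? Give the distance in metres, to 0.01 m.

Apply Snell's law at each interface; in layer i the horizontal offset is hᵢ·tan θᵢ.
Layer 1: θ = 22.10°; offset = 7.0·tan 22.10° = 2.8424 m.
Layer 2: sin θ = 659·sin 22.1°/412 = 0.6018, θ = 37.00°; offset = 27.6·tan 37.00° = 20.7960 m.
Total horizontal offset = 23.6384 m.

23.64 m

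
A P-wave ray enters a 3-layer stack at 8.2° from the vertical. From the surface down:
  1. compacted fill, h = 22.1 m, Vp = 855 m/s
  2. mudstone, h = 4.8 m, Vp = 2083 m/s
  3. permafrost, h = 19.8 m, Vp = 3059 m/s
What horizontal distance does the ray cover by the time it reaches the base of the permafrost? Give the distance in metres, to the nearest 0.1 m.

p = sin θ₁/V₁ = sin 8.2°/855 = 1.6682e-04 s/m is conserved through the stack.
Layer 1: θ = 8.20°; offset = 22.1·tan 8.20° = 3.185 m.
Layer 2: sin θ = p·2083 = 0.3475 → θ = 20.33°; offset = 4.8·tan 20.33° = 1.779 m.
Layer 3: sin θ = p·3059 = 0.5103 → θ = 30.68°; offset = 19.8·tan 30.68° = 11.749 m.
Σ offsets = 16.712 m.

16.7 m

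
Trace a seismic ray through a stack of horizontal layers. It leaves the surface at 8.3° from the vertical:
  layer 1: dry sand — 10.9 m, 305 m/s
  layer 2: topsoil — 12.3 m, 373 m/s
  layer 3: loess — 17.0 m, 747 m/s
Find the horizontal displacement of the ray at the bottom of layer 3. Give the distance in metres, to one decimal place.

10.2 m

p = sin θ₁/V₁ = sin 8.3°/305 = 4.7330e-04 s/m is conserved through the stack.
Layer 1: θ = 8.30°; offset = 10.9·tan 8.30° = 1.590 m.
Layer 2: sin θ = p·373 = 0.1765 → θ = 10.17°; offset = 12.3·tan 10.17° = 2.206 m.
Layer 3: sin θ = p·747 = 0.3536 → θ = 20.70°; offset = 17.0·tan 20.70° = 6.425 m.
Total horizontal offset = 10.222 m.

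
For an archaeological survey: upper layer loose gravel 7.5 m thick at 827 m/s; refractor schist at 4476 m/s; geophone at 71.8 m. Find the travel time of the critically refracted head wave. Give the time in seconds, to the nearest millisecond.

0.034 s

θ_c = arcsin(V₁/V₂) = arcsin(827/4476) = 10.65°, cos θ_c = 0.9828.
Intercept time tᵢ = 2h cos θ_c / V₁ = 2·7.5·0.9828/827 = 0.01783 s.
t = x/V₂ + tᵢ = 71.8/4476 + 0.01783 = 0.03387 s.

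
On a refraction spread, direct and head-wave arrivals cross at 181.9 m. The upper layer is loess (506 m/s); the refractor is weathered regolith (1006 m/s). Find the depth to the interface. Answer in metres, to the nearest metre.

x_cross = 2h·√((V₂+V₁)/(V₂−V₁)) → h = x_cross / (2·√((V₂+V₁)/(V₂−V₁))).
√((V₂+V₁)/(V₂−V₁)) = √((1006+506)/(1006−506)) = 1.7390.
h = 181.9 / (2·1.7390) = 52.30 m.

52 m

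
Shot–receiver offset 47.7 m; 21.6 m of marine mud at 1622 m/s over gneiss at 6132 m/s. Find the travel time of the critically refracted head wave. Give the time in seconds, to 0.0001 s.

0.0335 s

t = x/V₂ + 2h·√(V₂²−V₁²)/(V₁V₂).
√(V₂²−V₁²) = √(6132²−1622²) = 5913.6 m/s; delay term = 2·21.6·5913.6/(1622·6132) = 0.02569 s.
t = 47.7/6132 + 0.02569 = 0.03346 s.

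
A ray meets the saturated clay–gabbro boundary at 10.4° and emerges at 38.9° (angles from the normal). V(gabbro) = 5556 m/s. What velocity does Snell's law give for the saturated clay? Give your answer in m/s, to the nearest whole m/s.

1597 m/s

sin 10.4° = 0.1805; sin 38.9° = 0.6280.
V₁ = V₂·(sin θ₁/sin θ₂) = 5556·(0.1805/0.6280) = 1597.17 m/s.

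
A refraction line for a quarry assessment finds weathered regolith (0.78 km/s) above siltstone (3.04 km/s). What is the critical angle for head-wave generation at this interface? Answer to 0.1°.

14.9°

At critical incidence the refracted ray runs along the interface (θ₂ = 90°), so sin θ_c = V₁/V₂.
θ_c = arcsin(0.78/3.04) = arcsin 0.2566 = 14.87°.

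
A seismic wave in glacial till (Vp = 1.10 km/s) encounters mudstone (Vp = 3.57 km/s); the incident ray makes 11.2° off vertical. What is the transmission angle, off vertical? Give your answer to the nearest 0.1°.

39.1°

Snell's law: sin θ₂ = (V₂/V₁)·sin θ₁ = (3.57/1.10)·sin 11.2° = 0.6304.
θ₂ = arcsin 0.6304 = 39.08° from the normal.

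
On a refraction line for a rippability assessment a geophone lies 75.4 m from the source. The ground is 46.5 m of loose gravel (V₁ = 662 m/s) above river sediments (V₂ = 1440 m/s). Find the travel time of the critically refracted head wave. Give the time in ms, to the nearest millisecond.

177 ms

t = x/V₂ + 2h·√(V₂²−V₁²)/(V₁V₂).
√(V₂²−V₁²) = √(1440²−662²) = 1278.8 m/s; delay term = 2·46.5·1278.8/(662·1440) = 0.12476 s.
t = 75.4/1440 + 0.12476 = 0.17712 s.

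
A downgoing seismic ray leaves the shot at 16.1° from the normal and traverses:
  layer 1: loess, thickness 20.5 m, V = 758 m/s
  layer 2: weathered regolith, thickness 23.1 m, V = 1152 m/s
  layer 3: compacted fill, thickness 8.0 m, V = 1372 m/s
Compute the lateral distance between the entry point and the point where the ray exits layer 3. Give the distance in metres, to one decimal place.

Ray parameter p = sin 16.1° / 758 m/s = 3.6585e-04 s/m.
Layer 1: θ = 16.10°; offset = 20.5·tan 16.10° = 5.917 m.
Layer 2: sin θ = p·1152 = 0.4215 → θ = 24.93°; offset = 23.1·tan 24.93° = 10.736 m.
Layer 3: sin θ = p·1372 = 0.5019 → θ = 30.13°; offset = 8.0·tan 30.13° = 4.643 m.
Total horizontal offset = 21.296 m.

21.3 m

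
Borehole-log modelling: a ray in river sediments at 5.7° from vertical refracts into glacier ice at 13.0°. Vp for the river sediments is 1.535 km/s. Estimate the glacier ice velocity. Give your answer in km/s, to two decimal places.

3.48 km/s

sin 5.7° = 0.0993; sin 13.0° = 0.2250.
V₂ = V₁·(sin θ₂/sin θ₁) = 1.535·(0.2250/0.0993) = 3.48 km/s.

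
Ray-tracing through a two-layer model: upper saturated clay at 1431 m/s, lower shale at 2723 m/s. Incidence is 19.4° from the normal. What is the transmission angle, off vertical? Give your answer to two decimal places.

39.20°

Snell's law: sin θ₂ = (V₂/V₁)·sin θ₁ = (2723/1431)·sin 19.4° = 0.6321.
θ₂ = arcsin 0.6321 = 39.20° from the normal.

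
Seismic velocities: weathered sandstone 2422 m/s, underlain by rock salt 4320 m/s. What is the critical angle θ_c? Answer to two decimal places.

At critical incidence the refracted ray runs along the interface (θ₂ = 90°), so sin θ_c = V₁/V₂.
θ_c = arcsin(2422/4320) = arcsin 0.5606 = 34.10°.

34.10°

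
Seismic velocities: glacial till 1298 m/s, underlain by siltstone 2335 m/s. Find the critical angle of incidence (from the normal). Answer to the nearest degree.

34°

Critical incidence: sin θ_c = V₁/V₂ = 1298/2335 = 0.5559.
θ_c = arcsin 0.5559 = 33.77°.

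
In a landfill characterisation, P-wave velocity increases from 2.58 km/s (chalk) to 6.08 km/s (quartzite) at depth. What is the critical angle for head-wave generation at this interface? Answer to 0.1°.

At critical incidence the refracted ray runs along the interface (θ₂ = 90°), so sin θ_c = V₁/V₂.
θ_c = arcsin(2.58/6.08) = arcsin 0.4243 = 25.11°.

25.1°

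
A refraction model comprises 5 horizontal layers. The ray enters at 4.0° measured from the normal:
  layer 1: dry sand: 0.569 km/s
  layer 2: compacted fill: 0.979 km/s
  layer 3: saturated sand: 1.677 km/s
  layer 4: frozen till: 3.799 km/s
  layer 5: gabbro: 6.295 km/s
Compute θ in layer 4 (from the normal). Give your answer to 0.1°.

27.8°

Ray parameter p = sin 4.0° / 0.569 = 1.2259e-01 s/km.
sin θ_4 = p·V_4 = 1.2259e-01 × 3.799 = 0.4657.
θ_4 = arcsin 0.4657 = 27.76°.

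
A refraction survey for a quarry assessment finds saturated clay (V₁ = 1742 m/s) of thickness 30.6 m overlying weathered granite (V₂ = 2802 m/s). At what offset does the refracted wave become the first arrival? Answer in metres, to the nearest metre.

127 m

θ_c = arcsin(1742/2802) = 38.44°, so cos θ_c = 0.7833 and tᵢ = 2h cos θ_c/V₁ = 0.0275 s.
At crossover x/V₁ = x/V₂ + tᵢ ⇒ x = tᵢ/(1/V₁ − 1/V₂) = 0.02752/(5.7405e-04 − 3.5689e-04) = 126.71 m.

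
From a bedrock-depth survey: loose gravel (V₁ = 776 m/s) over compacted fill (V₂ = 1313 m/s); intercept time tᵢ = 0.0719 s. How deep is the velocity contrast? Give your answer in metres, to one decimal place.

θ_c = arcsin(776/1313) = 36.23°; cos θ_c = 0.8067.
tᵢ = 2h cos θ_c/V₁ ⇒ h = tᵢ·V₁/(2 cos θ_c) = 0.0719·776/(2·0.8067) = 34.58 m.

34.6 m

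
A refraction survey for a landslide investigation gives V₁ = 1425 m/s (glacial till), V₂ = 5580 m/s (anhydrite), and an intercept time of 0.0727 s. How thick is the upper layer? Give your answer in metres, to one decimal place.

θ_c = arcsin(1425/5580) = 14.80°; cos θ_c = 0.9668.
tᵢ = 2h cos θ_c/V₁ ⇒ h = tᵢ·V₁/(2 cos θ_c) = 0.0727·1425/(2·0.9668) = 53.58 m.

53.6 m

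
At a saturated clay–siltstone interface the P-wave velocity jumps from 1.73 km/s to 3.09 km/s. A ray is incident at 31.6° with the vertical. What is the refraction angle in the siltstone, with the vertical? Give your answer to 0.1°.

Snell's law: sin θ₂ = (V₂/V₁)·sin θ₁ = (3.09/1.73)·sin 31.6° = 0.9359.
θ₂ = arcsin 0.9359 = 69.37° from the normal.

69.4°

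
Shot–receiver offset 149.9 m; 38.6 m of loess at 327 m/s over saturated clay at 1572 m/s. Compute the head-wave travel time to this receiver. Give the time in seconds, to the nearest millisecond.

θ_c = arcsin(V₁/V₂) = arcsin(327/1572) = 12.01°, cos θ_c = 0.9781.
Intercept time tᵢ = 2h cos θ_c / V₁ = 2·38.6·0.9781/327 = 0.23092 s.
t = x/V₂ + tᵢ = 149.9/1572 + 0.23092 = 0.32628 s.

0.326 s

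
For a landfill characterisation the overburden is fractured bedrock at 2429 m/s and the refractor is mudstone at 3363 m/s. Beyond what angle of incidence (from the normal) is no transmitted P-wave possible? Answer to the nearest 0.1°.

46.2°

Critical incidence: sin θ_c = V₁/V₂ = 2429/3363 = 0.7223.
θ_c = arcsin 0.7223 = 46.24°.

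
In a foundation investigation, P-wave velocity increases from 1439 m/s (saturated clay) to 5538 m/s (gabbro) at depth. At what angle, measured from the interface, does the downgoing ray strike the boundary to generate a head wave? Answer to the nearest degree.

At critical incidence the refracted ray runs along the interface (θ₂ = 90°), so sin θ_c = V₁/V₂.
θ_c = arcsin(1439/5538) = arcsin 0.2598 = 15.06°.
Measured from the interface: 90° − 15.06° = 74.94°.

75°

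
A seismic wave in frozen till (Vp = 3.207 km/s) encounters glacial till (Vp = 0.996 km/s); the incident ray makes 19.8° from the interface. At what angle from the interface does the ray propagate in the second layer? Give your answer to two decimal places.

73.01°

Convert to the normal: θ₁ = 90° − 19.8° = 70.2°.
sin θ₁/V₁ = sin θ₂/V₂ ⇒ sin θ₂ = 0.996·sin 70.2°/3.207 = 0.996·0.9409/3.207 = 0.2922.
θ₂ = sin⁻¹(0.2922) = 16.99° (from vertical).
From the interface: 90° − 16.99° = 73.01°.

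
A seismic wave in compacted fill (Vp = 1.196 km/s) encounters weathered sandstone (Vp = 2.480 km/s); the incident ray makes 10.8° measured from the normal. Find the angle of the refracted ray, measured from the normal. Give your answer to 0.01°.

Snell's law: sin θ₂ = (V₂/V₁)·sin θ₁ = (2.480/1.196)·sin 10.8° = 0.3885.
θ₂ = arcsin 0.3885 = 22.86° from the normal.

22.86°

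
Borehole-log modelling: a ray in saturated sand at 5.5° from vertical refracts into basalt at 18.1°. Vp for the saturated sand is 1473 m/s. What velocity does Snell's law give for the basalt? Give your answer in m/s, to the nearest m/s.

4775 m/s

Snell's law: sin 5.5°/V₁ = sin 18.1°/V₂.
V₂ = V₁·sin 18.1°/sin 5.5° = 1473 × 3.2414 = 4774.61 m/s.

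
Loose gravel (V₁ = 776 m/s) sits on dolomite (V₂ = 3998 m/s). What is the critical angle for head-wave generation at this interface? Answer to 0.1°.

11.2°

At critical incidence the refracted ray runs along the interface (θ₂ = 90°), so sin θ_c = V₁/V₂.
θ_c = arcsin(776/3998) = arcsin 0.1941 = 11.19°.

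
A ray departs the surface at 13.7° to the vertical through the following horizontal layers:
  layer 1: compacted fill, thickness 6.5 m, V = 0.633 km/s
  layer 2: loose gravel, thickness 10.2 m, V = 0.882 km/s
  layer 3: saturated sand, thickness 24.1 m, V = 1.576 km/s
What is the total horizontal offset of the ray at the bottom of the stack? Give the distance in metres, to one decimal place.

Apply Snell's law at each interface; in layer i the horizontal offset is hᵢ·tan θᵢ.
Layer 1: θ = 13.70°; offset = 6.5·tan 13.70° = 1.585 m.
Layer 2: sin θ = 0.882·sin 13.7°/0.633 = 0.3300, θ = 19.27°; offset = 10.2·tan 19.27° = 3.566 m.
Layer 3: sin θ = 1.576·sin 13.7°/0.633 = 0.5897, θ = 36.13°; offset = 24.1·tan 36.13° = 17.595 m.
Σ offsets = 22.746 m.

22.7 m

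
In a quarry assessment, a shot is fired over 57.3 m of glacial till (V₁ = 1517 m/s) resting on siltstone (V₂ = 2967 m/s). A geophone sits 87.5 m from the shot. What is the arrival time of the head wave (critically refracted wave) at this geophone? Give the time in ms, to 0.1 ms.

t = x/V₂ + 2h·√(V₂²−V₁²)/(V₁V₂).
√(V₂²−V₁²) = √(2967²−1517²) = 2549.9 m/s; delay term = 2·57.3·2549.9/(1517·2967) = 0.06492 s.
t = 87.5/2967 + 0.06492 = 0.09441 s.

94.4 ms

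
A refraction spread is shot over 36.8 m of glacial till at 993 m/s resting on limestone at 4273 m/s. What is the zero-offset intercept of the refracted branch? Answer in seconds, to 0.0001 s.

0.0721 s

θ_c = arcsin(V₁/V₂) = arcsin(993/4273) = 13.44°; cos θ_c = 0.9726.
tᵢ = 2h·cos θ_c / V₁ = 2·36.8·0.9726 / 993 = 0.07209 s.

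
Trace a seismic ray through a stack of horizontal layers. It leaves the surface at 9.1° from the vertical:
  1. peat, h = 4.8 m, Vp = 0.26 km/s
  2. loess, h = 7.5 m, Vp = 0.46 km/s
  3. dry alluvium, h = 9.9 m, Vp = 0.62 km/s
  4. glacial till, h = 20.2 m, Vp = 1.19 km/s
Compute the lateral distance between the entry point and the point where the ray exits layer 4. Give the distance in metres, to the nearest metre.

Ray parameter p = sin 9.1° / 0.26 km/s = 6.0830e-01 s/km.
Layer 1: θ = 9.10°; offset = 4.8·tan 9.10° = 0.769 m.
Layer 2: sin θ = p·0.46 = 0.2798 → θ = 16.25°; offset = 7.5·tan 16.25° = 2.186 m.
Layer 3: sin θ = p·0.62 = 0.3771 → θ = 22.16°; offset = 9.9·tan 22.16° = 4.031 m.
Layer 4: sin θ = p·1.19 = 0.7239 → θ = 46.38°; offset = 20.2·tan 46.38° = 21.194 m.
Total horizontal offset = 28.180 m.

28 m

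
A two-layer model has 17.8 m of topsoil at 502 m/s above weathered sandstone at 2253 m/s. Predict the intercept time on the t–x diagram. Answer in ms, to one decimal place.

θ_c = arcsin(V₁/V₂) = arcsin(502/2253) = 12.87°; cos θ_c = 0.9749.
tᵢ = 2h·cos θ_c / V₁ = 2·17.8·0.9749 / 502 = 0.06913 s.

69.1 ms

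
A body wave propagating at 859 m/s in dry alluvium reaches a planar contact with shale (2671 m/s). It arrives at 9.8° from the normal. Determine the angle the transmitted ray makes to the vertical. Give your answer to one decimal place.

sin θ₁/V₁ = sin θ₂/V₂ ⇒ sin θ₂ = 2671·sin 9.8°/859 = 2671·0.1702/859 = 0.5293.
θ₂ = arcsin 0.5293 = 31.96° from the normal.

32.0°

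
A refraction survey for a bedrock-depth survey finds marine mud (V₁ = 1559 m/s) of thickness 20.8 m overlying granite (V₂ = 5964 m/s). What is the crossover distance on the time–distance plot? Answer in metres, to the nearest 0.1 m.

θ_c = arcsin(1559/5964) = 15.15°, so cos θ_c = 0.9652 and tᵢ = 2h cos θ_c/V₁ = 0.0258 s.
At crossover x/V₁ = x/V₂ + tᵢ ⇒ x = tᵢ/(1/V₁ − 1/V₂) = 0.02576/(6.4144e-04 − 1.6767e-04) = 54.36 m.

54.4 m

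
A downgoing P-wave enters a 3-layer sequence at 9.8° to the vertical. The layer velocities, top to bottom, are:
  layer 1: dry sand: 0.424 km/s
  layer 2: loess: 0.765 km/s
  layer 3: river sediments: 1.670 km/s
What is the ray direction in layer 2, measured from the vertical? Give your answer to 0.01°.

Ray parameter p = sin 9.8° / 0.424 = 4.0144e-01 s/km.
sin θ_2 = p·V_2 = 4.0144e-01 × 0.765 = 0.3071.
θ_2 = 17.88° from the vertical.

17.88°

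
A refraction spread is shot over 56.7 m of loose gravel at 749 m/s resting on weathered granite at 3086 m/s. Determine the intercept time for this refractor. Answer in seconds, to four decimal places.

0.1469 s

θ_c = arcsin(V₁/V₂) = arcsin(749/3086) = 14.05°; cos θ_c = 0.9701.
tᵢ = 2h·cos θ_c / V₁ = 2·56.7·0.9701 / 749 = 0.14687 s.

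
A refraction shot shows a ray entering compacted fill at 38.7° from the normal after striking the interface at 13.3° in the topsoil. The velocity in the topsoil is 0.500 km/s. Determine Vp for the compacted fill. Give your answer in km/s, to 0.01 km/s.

sin 13.3° = 0.2300; sin 38.7° = 0.6252.
V₂ = V₁·(sin θ₂/sin θ₁) = 0.500·(0.6252/0.2300) = 1.36 km/s.

1.36 km/s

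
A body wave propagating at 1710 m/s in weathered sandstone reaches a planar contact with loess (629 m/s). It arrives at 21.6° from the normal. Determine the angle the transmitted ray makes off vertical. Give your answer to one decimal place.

sin θ₁/V₁ = sin θ₂/V₂ ⇒ sin θ₂ = 629·sin 21.6°/1710 = 629·0.3681/1710 = 0.1354.
θ₂ = arcsin 0.1354 = 7.78° from the normal.

7.8°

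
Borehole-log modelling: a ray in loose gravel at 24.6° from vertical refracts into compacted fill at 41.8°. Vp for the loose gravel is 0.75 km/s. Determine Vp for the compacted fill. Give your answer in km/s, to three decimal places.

Snell's law: sin 24.6°/V₁ = sin 41.8°/V₂.
V₂ = V₁·sin 41.8°/sin 24.6° = 0.75 × 1.6012 = 1.201 km/s.

1.201 km/s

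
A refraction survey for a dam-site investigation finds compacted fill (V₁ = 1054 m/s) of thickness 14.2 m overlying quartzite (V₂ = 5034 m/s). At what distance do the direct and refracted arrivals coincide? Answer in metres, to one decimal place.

θ_c = arcsin(1054/5034) = 12.09°, so cos θ_c = 0.9778 and tᵢ = 2h cos θ_c/V₁ = 0.0263 s.
At crossover x/V₁ = x/V₂ + tᵢ ⇒ x = tᵢ/(1/V₁ − 1/V₂) = 0.02635/(9.4877e-04 − 1.9865e-04) = 35.12 m.

35.1 m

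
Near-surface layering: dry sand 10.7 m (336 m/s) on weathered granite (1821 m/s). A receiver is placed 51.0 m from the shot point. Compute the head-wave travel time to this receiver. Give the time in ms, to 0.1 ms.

t = x/V₂ + 2h·√(V₂²−V₁²)/(V₁V₂).
√(V₂²−V₁²) = √(1821²−336²) = 1789.7 m/s; delay term = 2·10.7·1789.7/(336·1821) = 0.06260 s.
t = 51.0/1821 + 0.06260 = 0.09060 s.

90.6 ms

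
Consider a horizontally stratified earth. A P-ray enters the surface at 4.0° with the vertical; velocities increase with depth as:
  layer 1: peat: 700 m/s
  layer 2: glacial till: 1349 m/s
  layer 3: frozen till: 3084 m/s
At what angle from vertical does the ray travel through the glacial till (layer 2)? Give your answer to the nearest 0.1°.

Snell's law across each interface conserves sin θ / V, so sin θ_2 = V_2·sin θ₁/V₁.
sin θ_2 = 1349 × sin 4.0° / 700 = 0.1344.
θ_2 = 7.73° from the vertical.

7.7°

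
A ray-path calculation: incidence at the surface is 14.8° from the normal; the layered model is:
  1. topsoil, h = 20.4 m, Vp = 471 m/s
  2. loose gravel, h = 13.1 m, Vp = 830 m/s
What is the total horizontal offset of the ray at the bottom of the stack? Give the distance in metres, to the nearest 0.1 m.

Apply Snell's law at each interface; in layer i the horizontal offset is hᵢ·tan θᵢ.
Layer 1: θ = 14.80°; offset = 20.4·tan 14.80° = 5.390 m.
Layer 2: sin θ = 830·sin 14.8°/471 = 0.4501, θ = 26.75°; offset = 13.1·tan 26.75° = 6.604 m.
Total horizontal offset = 11.994 m.

12.0 m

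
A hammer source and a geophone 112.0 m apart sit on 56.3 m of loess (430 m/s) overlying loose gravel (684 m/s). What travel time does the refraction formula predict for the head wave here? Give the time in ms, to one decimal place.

t = x/V₂ + 2h·√(V₂²−V₁²)/(V₁V₂).
√(V₂²−V₁²) = √(684²−430²) = 531.9 m/s; delay term = 2·56.3·531.9/(430·684) = 0.20364 s.
t = 112.0/684 + 0.20364 = 0.36739 s.

367.4 ms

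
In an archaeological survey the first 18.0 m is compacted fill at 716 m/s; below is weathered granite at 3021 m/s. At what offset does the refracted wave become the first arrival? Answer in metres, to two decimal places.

45.84 m

θ_c = arcsin(716/3021) = 13.71°, so cos θ_c = 0.9715 and tᵢ = 2h cos θ_c/V₁ = 0.0488 s.
At crossover x/V₁ = x/V₂ + tᵢ ⇒ x = tᵢ/(1/V₁ − 1/V₂) = 0.04885/(1.3966e-03 − 3.3102e-04) = 45.84 m.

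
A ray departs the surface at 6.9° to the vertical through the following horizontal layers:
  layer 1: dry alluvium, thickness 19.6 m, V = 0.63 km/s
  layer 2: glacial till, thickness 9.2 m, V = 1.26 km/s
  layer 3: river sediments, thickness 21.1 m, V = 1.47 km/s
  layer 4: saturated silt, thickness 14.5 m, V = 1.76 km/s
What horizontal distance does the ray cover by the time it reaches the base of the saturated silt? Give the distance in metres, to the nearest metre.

16 m

p = sin θ₁/V₁ = sin 6.9°/0.63 = 1.9069e-01 s/km is conserved through the stack.
Layer 1: θ = 6.90°; offset = 19.6·tan 6.90° = 2.372 m.
Layer 2: sin θ = p·1.26 = 0.2403 → θ = 13.90°; offset = 9.2·tan 13.90° = 2.277 m.
Layer 3: sin θ = p·1.47 = 0.2803 → θ = 16.28°; offset = 21.1·tan 16.28° = 6.162 m.
Layer 4: sin θ = p·1.76 = 0.3356 → θ = 19.61°; offset = 14.5·tan 19.61° = 5.166 m.
Summing the layer offsets gives 15.977 m.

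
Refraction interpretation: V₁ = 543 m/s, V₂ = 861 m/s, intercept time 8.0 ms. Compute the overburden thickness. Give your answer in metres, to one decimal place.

h = tᵢ·V₁·V₂ / (2·√(V₂²−V₁²)).
√(V₂²−V₁²) = √(861² − 543²) = 668.2 m/s.
h = 0.008 s × 543 × 861 / (2 × 668.2) = 2.80 m.

2.8 m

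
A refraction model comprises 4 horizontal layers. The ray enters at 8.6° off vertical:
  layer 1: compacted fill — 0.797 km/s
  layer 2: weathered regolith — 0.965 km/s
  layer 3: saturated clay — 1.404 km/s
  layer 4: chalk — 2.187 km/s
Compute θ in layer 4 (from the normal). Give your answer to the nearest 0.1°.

24.2°

Snell's law across each interface conserves sin θ / V, so sin θ_4 = V_4·sin θ₁/V₁.
sin θ_4 = 2.187 × sin 8.6° / 0.797 = 0.4103.
θ_4 = 24.23° from the vertical.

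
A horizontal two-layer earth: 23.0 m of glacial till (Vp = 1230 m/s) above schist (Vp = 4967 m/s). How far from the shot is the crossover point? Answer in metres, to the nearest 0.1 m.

x_cross = 2h·√((V₂+V₁)/(V₂−V₁)).
(V₂+V₁)/(V₂−V₁) = (4967+1230)/(4967−1230) = 1.6583; √ = 1.2877.
x_cross = 2·23.0·1.2877 = 59.24 m.

59.2 m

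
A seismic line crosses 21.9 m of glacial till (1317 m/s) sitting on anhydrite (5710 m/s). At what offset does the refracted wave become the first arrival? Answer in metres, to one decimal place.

55.4 m

x_cross = 2h·√((V₂+V₁)/(V₂−V₁)).
(V₂+V₁)/(V₂−V₁) = (5710+1317)/(5710−1317) = 1.5996; √ = 1.2647.
x_cross = 2·21.9·1.2647 = 55.40 m.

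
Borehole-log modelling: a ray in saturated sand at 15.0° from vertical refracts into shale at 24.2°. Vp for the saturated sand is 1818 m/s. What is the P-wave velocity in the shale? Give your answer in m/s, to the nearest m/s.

sin 15.0° = 0.2588; sin 24.2° = 0.4099.
V₂ = V₁·(sin θ₂/sin θ₁) = 1818·(0.4099/0.2588) = 2879.39 m/s.

2879 m/s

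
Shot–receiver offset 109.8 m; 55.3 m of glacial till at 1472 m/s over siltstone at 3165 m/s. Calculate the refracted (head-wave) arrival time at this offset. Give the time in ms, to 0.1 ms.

101.2 ms

t = x/V₂ + 2h·√(V₂²−V₁²)/(V₁V₂).
√(V₂²−V₁²) = √(3165²−1472²) = 2801.9 m/s; delay term = 2·55.3·2801.9/(1472·3165) = 0.06652 s.
t = 109.8/3165 + 0.06652 = 0.10121 s.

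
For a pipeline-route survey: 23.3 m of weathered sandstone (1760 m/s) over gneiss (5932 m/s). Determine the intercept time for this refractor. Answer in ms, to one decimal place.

θ_c = arcsin(V₁/V₂) = arcsin(1760/5932) = 17.26°; cos θ_c = 0.9550.
tᵢ = 2h·cos θ_c / V₁ = 2·23.3·0.9550 / 1760 = 0.02529 s.

25.3 ms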